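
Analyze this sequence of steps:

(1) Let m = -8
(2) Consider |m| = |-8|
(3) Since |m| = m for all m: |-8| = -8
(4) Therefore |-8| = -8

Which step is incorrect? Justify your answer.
Step 3: Since |m| = m for all m: |-8| = -8

Step 3 incorrectly states that |m| = m for all m. The correct definition is |m| = m when m >= 0, and |m| = -m when m < 0. Since -8 < 0, we have |-8| = -(-8) = 8, not -8.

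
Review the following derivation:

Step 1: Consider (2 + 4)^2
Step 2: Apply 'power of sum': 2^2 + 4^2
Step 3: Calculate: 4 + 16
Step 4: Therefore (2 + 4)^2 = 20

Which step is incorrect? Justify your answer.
Step 2: Apply 'power of sum': 2^2 + 4^2

Step 2 incorrectly applies a non-existent rule '(a+b)^n = a^n + b^n'. This is false in general. The correct expansion uses the binomial theorem. The actual value is (2 + 4)^2 = 6^2 = 36, not 20.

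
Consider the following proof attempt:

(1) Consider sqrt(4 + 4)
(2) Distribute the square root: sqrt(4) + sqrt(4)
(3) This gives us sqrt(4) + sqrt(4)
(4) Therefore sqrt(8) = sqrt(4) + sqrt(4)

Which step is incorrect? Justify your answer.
Step 2: Distribute the square root: sqrt(4) + sqrt(4)

Step 2 incorrectly 'distributes' the square root over addition. The square root function does not distribute: sqrt(a + b) ≠ sqrt(a) + sqrt(b). In fact, sqrt(4 + 4) = sqrt(8) ≈ 2.8284, while sqrt(4) + sqrt(4) ≈ 4.0000.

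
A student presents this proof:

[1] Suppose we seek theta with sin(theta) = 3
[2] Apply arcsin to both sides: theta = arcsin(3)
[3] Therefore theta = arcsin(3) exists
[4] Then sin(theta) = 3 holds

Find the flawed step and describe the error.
Step 2: Apply arcsin to both sides: theta = arcsin(3)

Step 2 applies arcsin to 3. However, arcsin(x) is only defined for x in [-1, 1] because sin(theta) can only produce values in that range. Since |3| > 1, arcsin(3) is undefined. There is no angle whose sine equals 3.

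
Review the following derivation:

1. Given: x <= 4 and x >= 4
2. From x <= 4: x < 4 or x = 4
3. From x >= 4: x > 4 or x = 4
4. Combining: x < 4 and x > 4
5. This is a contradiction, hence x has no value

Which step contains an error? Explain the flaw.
Step 4: Combining: x < 4 and x > 4

Step 4 incorrectly combines the conditions. From x <= 4 and x >= 4, the intersection is x = 4. The error treats the 'or' cases as 'and' requirements. The correct conclusion is that x = 4 is the unique solution, not that no solution exists.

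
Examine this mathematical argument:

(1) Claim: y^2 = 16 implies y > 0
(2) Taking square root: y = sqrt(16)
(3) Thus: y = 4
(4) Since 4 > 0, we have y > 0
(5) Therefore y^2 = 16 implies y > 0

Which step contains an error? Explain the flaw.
Step 2: Taking square root: y = sqrt(16)

Step 2 takes the square root and assumes the positive root only. The equation y^2 = 16 actually has two solutions: y = 4 and y = -4. The proof silently assumes y > 0 without justification, then uses this assumption to conclude y > 0, which is circular. The counterexample y = -4 shows the claim is false.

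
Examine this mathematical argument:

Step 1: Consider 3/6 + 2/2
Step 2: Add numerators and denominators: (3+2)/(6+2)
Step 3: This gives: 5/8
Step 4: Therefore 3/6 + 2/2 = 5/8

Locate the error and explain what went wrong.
Step 2: Add numerators and denominators: (3+2)/(6+2)

Step 2 incorrectly adds fractions by separately adding numerators and denominators. This is wrong. The correct method requires a common denominator: 3/6 + 2/2 = (3×2 + 2×6)/(6×2) = 18/12 = 3/2. The method used gives 5/8, which is different.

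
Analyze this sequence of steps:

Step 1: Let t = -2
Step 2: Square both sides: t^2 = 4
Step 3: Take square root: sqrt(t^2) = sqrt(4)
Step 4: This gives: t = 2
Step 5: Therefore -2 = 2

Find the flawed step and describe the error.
Step 4: This gives: t = 2

Step 4 incorrectly states that sqrt(t^2) = t. The correct identity is sqrt(t^2) = |t|. Since t = -2 < 0, we have sqrt(t^2) = |-2| = 2, not t = -2.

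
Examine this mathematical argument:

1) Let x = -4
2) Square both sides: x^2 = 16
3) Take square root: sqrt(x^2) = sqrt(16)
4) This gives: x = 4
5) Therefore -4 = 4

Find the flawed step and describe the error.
Step 4: This gives: x = 4

Step 4 incorrectly states that sqrt(x^2) = x. The correct identity is sqrt(x^2) = |x|. Since x = -4 < 0, we have sqrt(x^2) = |-4| = 4, not x = -4.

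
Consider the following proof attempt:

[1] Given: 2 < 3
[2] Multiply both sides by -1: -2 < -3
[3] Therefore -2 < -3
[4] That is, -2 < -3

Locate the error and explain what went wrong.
Step 2: Multiply both sides by -1: -2 < -3

Step 2 multiplies both sides by -1 but fails to reverse the inequality sign. When multiplying (or dividing) an inequality by a negative number, the direction must be reversed. Since 2 < 3, we should get -2 > -3, i.e., -2 > -3.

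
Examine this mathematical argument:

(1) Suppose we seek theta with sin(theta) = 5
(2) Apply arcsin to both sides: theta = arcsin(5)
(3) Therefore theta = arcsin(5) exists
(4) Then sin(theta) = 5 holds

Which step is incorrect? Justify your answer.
Step 2: Apply arcsin to both sides: theta = arcsin(5)

Step 2 applies arcsin to 5. However, arcsin(x) is only defined for x in [-1, 1] because sin(theta) can only produce values in that range. Since |5| > 1, arcsin(5) is undefined. There is no angle whose sine equals 5.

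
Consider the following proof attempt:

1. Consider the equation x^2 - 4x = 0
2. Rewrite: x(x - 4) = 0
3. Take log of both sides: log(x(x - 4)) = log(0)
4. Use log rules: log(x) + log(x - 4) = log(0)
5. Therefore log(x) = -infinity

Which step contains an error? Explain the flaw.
Step 3: Take log of both sides: log(x(x - 4)) = log(0)

Step 3 takes the logarithm of both sides, resulting in log(0) on the right side. The logarithm is only defined for positive numbers; log(0) is undefined (approaches negative infinity). This operation is invalid.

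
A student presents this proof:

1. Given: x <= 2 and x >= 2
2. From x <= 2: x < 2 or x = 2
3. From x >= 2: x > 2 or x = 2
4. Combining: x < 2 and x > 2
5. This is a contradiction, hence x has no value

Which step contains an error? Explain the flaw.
Step 4: Combining: x < 2 and x > 2

Step 4 incorrectly combines the conditions. From x <= 2 and x >= 2, the intersection is x = 2. The error treats the 'or' cases as 'and' requirements. The correct conclusion is that x = 2 is the unique solution, not that no solution exists.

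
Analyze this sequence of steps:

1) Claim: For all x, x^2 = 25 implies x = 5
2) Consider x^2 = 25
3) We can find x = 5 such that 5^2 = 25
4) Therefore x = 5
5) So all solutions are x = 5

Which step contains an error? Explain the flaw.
Step 4: Therefore x = 5

Step 4 incorrectly concludes that x = 5 is the only solution. The proof shows that x = 5 is A solution (existence), but does not show it is the ONLY solution (uniqueness). In fact, x = -5 is also a solution since (-5)^2 = 25. Finding one solution doesn't prove there are no others.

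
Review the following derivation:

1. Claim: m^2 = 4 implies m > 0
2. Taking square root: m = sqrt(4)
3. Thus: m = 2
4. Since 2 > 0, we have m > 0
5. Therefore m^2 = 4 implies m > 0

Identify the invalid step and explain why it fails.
Step 2: Taking square root: m = sqrt(4)

Step 2 takes the square root and assumes the positive root only. The equation m^2 = 4 actually has two solutions: m = 2 and m = -2. The proof silently assumes m > 0 without justification, then uses this assumption to conclude m > 0, which is circular. The counterexample m = -2 shows the claim is false.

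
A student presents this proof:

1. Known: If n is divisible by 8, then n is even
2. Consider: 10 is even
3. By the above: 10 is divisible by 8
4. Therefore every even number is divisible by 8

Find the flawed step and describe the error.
Step 3: By the above: 10 is divisible by 8

Step 3 commits the fallacy of affirming the consequent. The known fact 'divisible by 8 → even' does NOT imply 'even → divisible by 8'. That would be the converse, which is false. For example, 10 is even but 10 ÷ 8 = 1.25, which is not an integer.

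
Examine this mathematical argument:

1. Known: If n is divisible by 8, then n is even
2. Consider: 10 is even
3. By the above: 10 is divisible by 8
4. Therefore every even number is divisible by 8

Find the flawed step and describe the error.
Step 3: By the above: 10 is divisible by 8

Step 3 commits the fallacy of affirming the consequent. The known fact 'divisible by 8 → even' does NOT imply 'even → divisible by 8'. That would be the converse, which is false. For example, 10 is even but 10 ÷ 8 = 1.25, which is not an integer.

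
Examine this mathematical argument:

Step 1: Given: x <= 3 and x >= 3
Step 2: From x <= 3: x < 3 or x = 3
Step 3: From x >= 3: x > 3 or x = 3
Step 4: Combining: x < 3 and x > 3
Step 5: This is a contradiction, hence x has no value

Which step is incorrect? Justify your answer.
Step 4: Combining: x < 3 and x > 3

Step 4 incorrectly combines the conditions. From x <= 3 and x >= 3, the intersection is x = 3. The error treats the 'or' cases as 'and' requirements. The correct conclusion is that x = 3 is the unique solution, not that no solution exists.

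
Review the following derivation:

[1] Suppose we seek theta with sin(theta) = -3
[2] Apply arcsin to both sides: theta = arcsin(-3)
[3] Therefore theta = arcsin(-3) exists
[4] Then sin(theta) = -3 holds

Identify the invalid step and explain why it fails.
Step 2: Apply arcsin to both sides: theta = arcsin(-3)

Step 2 applies arcsin to -3. However, arcsin(x) is only defined for x in [-1, 1] because sin(theta) can only produce values in that range. Since |-3| > 1, arcsin(-3) is undefined. There is no angle whose sine equals -3.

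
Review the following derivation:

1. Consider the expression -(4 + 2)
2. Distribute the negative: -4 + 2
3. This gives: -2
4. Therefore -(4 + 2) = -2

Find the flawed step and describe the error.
Step 2: Distribute the negative: -4 + 2

Step 2 incorrectly distributes the negative sign. The correct distribution is -(4 + 2) = -4 - 2 = -6. The negative must be applied to both terms, not just the first. The error treats -(4 + 2) as -4 + 2, which equals -2 instead of -6.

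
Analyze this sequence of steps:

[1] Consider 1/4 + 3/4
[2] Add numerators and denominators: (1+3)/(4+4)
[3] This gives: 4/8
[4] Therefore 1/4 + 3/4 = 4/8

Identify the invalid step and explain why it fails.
Step 2: Add numerators and denominators: (1+3)/(4+4)

Step 2 incorrectly adds fractions by separately adding numerators and denominators. This is wrong. The correct method requires a common denominator: 1/4 + 3/4 = (1×4 + 3×4)/(4×4) = 16/16 = 1. The method used gives 4/8, which is different.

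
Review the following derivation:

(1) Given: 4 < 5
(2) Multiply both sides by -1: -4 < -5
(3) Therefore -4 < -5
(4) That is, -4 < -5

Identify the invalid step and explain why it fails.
Step 2: Multiply both sides by -1: -4 < -5

Step 2 multiplies both sides by -1 but fails to reverse the inequality sign. When multiplying (or dividing) an inequality by a negative number, the direction must be reversed. Since 4 < 5, we should get -4 > -5, i.e., -4 > -5.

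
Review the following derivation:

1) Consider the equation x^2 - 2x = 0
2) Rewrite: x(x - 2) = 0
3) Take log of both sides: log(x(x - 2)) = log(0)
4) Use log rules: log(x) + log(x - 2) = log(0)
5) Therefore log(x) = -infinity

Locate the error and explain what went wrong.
Step 3: Take log of both sides: log(x(x - 2)) = log(0)

Step 3 takes the logarithm of both sides, resulting in log(0) on the right side. The logarithm is only defined for positive numbers; log(0) is undefined (approaches negative infinity). This operation is invalid.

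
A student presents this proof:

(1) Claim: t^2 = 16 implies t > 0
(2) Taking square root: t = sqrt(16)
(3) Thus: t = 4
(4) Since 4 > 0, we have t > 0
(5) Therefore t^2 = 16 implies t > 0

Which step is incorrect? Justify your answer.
Step 2: Taking square root: t = sqrt(16)

Step 2 takes the square root and assumes the positive root only. The equation t^2 = 16 actually has two solutions: t = 4 and t = -4. The proof silently assumes t > 0 without justification, then uses this assumption to conclude t > 0, which is circular. The counterexample t = -4 shows the claim is false.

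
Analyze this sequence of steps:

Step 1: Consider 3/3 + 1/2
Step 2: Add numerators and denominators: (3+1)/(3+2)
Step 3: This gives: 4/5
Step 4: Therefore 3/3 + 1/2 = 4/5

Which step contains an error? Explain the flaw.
Step 2: Add numerators and denominators: (3+1)/(3+2)

Step 2 incorrectly adds fractions by separately adding numerators and denominators. This is wrong. The correct method requires a common denominator: 3/3 + 1/2 = (3×2 + 1×3)/(3×2) = 9/6 = 3/2. The method used gives 4/5, which is different.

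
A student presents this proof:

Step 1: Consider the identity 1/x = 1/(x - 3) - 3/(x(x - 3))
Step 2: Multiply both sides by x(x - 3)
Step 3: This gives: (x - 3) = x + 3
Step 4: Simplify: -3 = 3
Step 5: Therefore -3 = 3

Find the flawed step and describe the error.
Step 3: This gives: (x - 3) = x + 3

Step 3 makes a sign error when clearing denominators. Multiplying -3/(x(x - 3)) by x(x - 3) gives -3, not +3. The correct result is (x - 3) = x - 3, which is trivially true, not (x - 3) = x + 3. (Step 1 is a valid identity: 1/(x - 3) - 3/(x(x - 3)) = (x - 3)/(x(x - 3)) = 1/x.)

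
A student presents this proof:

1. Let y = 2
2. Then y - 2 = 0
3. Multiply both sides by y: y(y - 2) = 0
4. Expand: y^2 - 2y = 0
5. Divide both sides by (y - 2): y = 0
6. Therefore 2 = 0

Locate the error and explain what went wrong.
Step 5: Divide both sides by (y - 2): y = 0

Step 5 divides both sides by (y - 2). However, since y = 2, we have (y - 2) = 0. Division by zero is undefined, making this step invalid.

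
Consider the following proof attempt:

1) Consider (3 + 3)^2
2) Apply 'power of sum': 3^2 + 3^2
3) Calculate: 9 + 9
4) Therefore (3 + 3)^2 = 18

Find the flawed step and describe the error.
Step 2: Apply 'power of sum': 3^2 + 3^2

Step 2 incorrectly applies a non-existent rule '(a+b)^n = a^n + b^n'. This is false in general. The correct expansion uses the binomial theorem. The actual value is (3 + 3)^2 = 6^2 = 36, not 18.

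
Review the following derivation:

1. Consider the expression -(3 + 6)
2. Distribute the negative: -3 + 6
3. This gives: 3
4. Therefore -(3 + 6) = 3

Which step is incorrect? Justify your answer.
Step 2: Distribute the negative: -3 + 6

Step 2 incorrectly distributes the negative sign. The correct distribution is -(3 + 6) = -3 - 6 = -9. The negative must be applied to both terms, not just the first. The error treats -(3 + 6) as -3 + 6, which equals 3 instead of -9.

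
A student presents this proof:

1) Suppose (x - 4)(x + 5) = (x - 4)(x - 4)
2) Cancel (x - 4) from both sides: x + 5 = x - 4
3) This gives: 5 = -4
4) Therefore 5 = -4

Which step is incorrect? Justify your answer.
Step 2: Cancel (x - 4) from both sides: x + 5 = x - 4

Step 2 cancels (x - 4) from both sides. This is only valid if (x - 4) ≠ 0, i.e., x ≠ 4. When x = 4, both sides equal zero regardless of the other factors. The correct approach requires considering x = 4 as a separate case.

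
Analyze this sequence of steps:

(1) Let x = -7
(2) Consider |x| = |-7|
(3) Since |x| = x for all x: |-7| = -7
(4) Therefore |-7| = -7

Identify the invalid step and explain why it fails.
Step 3: Since |x| = x for all x: |-7| = -7

Step 3 incorrectly states that |x| = x for all x. The correct definition is |x| = x when x >= 0, and |x| = -x when x < 0. Since -7 < 0, we have |-7| = -(-7) = 7, not -7.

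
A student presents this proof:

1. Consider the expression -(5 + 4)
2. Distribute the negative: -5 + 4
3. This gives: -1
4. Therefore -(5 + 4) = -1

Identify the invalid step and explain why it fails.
Step 2: Distribute the negative: -5 + 4

Step 2 incorrectly distributes the negative sign. The correct distribution is -(5 + 4) = -5 - 4 = -9. The negative must be applied to both terms, not just the first. The error treats -(5 + 4) as -5 + 4, which equals -1 instead of -9.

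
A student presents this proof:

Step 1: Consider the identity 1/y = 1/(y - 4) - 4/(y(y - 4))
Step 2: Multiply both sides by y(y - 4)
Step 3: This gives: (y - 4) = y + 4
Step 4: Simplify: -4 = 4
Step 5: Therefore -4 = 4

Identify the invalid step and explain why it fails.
Step 3: This gives: (y - 4) = y + 4

Step 3 makes a sign error when clearing denominators. Multiplying -4/(y(y - 4)) by y(y - 4) gives -4, not +4. The correct result is (y - 4) = y - 4, which is trivially true, not (y - 4) = y + 4. (Step 1 is a valid identity: 1/(y - 4) - 4/(y(y - 4)) = (y - 4)/(y(y - 4)) = 1/y.)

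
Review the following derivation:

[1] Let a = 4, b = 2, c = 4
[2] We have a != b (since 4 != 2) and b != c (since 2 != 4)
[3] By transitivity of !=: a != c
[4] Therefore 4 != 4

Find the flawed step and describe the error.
Step 3: By transitivity of !=: a != c

Step 3 incorrectly applies transitivity to the '!=' relation. Transitivity states: if a R b and b R c, then a R c. However, '!=' is not transitive. Counterexample: 4 != 2 and 2 != 4, but 4 = 4 (both equal 4). Transitivity holds for relations like <, <=, =, but not for !=.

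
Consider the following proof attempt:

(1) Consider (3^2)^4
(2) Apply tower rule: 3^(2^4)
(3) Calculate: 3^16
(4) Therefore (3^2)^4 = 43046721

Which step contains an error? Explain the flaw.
Step 2: Apply tower rule: 3^(2^4)

Step 2 incorrectly states that (a^b)^c = a^(b^c). The correct rule is (a^b)^c = a^(b×c). The actual value is (3^2)^4 = 3^8 = 6561, not 3^16 = 43046721.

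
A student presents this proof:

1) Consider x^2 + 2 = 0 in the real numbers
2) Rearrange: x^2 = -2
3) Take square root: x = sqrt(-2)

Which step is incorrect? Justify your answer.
Step 3: Take square root: x = sqrt(-2)

Step 3 takes the square root of -2, which is negative. In the real number system, the square root of a negative number is undefined. The equation x^2 + 2 = 0 has no real solutions. Square roots of negative numbers only exist in the complex numbers.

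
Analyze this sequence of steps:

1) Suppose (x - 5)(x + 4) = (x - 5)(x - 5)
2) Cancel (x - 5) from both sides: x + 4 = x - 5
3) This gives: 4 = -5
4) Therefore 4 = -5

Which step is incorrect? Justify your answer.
Step 2: Cancel (x - 5) from both sides: x + 4 = x - 5

Step 2 cancels (x - 5) from both sides. This is only valid if (x - 5) ≠ 0, i.e., x ≠ 5. When x = 5, both sides equal zero regardless of the other factors. The correct approach requires considering x = 5 as a separate case.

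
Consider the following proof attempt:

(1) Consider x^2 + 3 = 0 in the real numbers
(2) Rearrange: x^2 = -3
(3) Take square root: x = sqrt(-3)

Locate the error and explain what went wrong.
Step 3: Take square root: x = sqrt(-3)

Step 3 takes the square root of -3, which is negative. In the real number system, the square root of a negative number is undefined. The equation x^2 + 3 = 0 has no real solutions. Square roots of negative numbers only exist in the complex numbers.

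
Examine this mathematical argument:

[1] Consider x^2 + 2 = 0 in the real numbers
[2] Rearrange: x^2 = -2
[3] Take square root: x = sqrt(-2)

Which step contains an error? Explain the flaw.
Step 3: Take square root: x = sqrt(-2)

Step 3 takes the square root of -2, which is negative. In the real number system, the square root of a negative number is undefined. The equation x^2 + 2 = 0 has no real solutions. Square roots of negative numbers only exist in the complex numbers.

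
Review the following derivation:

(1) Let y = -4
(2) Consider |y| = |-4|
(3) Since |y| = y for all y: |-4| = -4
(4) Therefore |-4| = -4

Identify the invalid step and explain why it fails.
Step 3: Since |y| = y for all y: |-4| = -4

Step 3 incorrectly states that |y| = y for all y. The correct definition is |y| = y when y >= 0, and |y| = -y when y < 0. Since -4 < 0, we have |-4| = -(-4) = 4, not -4.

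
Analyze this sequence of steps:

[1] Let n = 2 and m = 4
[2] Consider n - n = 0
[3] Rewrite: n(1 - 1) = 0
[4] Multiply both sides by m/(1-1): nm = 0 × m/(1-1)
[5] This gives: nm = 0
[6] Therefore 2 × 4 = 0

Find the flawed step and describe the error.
Step 4: Multiply both sides by m/(1-1): nm = 0 × m/(1-1)

Step 4 multiplies both sides by m/(1-1). However, 1-1 = 0, so this is multiplication by m/0, which is undefined. We cannot multiply by an undefined expression.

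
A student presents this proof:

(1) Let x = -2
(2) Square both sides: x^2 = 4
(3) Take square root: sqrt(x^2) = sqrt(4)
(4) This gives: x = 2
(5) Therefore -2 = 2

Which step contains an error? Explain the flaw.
Step 4: This gives: x = 2

Step 4 incorrectly states that sqrt(x^2) = x. The correct identity is sqrt(x^2) = |x|. Since x = -2 < 0, we have sqrt(x^2) = |-2| = 2, not x = -2.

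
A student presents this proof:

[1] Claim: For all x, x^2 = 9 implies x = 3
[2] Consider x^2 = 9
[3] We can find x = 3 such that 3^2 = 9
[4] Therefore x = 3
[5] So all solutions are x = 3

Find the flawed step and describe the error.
Step 4: Therefore x = 3

Step 4 incorrectly concludes that x = 3 is the only solution. The proof shows that x = 3 is A solution (existence), but does not show it is the ONLY solution (uniqueness). In fact, x = -3 is also a solution since (-3)^2 = 9. Finding one solution doesn't prove there are no others.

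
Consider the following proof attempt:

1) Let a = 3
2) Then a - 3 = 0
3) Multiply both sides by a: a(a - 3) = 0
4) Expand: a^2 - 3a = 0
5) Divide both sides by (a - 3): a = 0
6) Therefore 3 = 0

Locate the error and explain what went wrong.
Step 5: Divide both sides by (a - 3): a = 0

Step 5 divides both sides by (a - 3). However, since a = 3, we have (a - 3) = 0. Division by zero is undefined, making this step invalid.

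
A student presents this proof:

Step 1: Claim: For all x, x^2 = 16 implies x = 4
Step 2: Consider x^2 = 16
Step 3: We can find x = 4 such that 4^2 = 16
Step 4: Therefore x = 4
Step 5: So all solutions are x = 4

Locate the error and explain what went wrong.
Step 4: Therefore x = 4

Step 4 incorrectly concludes that x = 4 is the only solution. The proof shows that x = 4 is A solution (existence), but does not show it is the ONLY solution (uniqueness). In fact, x = -4 is also a solution since (-4)^2 = 16. Finding one solution doesn't prove there are no others.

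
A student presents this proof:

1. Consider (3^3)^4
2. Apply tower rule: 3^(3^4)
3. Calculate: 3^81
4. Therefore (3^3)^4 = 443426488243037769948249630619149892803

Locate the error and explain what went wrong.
Step 2: Apply tower rule: 3^(3^4)

Step 2 incorrectly states that (a^b)^c = a^(b^c). The correct rule is (a^b)^c = a^(b×c). The actual value is (3^3)^4 = 3^12 = 531441, not 3^81 = 443426488243037769948249630619149892803.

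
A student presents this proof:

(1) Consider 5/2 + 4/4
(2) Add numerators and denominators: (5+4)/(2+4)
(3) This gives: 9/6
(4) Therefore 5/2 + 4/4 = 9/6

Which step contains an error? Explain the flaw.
Step 2: Add numerators and denominators: (5+4)/(2+4)

Step 2 incorrectly adds fractions by separately adding numerators and denominators. This is wrong. The correct method requires a common denominator: 5/2 + 4/4 = (5×4 + 4×2)/(2×4) = 28/8 = 7/2. The method used gives 9/6, which is different.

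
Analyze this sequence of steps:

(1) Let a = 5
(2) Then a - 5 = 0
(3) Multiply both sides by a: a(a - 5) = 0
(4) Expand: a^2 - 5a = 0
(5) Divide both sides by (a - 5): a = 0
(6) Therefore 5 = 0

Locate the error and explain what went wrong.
Step 5: Divide both sides by (a - 5): a = 0

Step 5 divides both sides by (a - 5). However, since a = 5, we have (a - 5) = 0. Division by zero is undefined, making this step invalid.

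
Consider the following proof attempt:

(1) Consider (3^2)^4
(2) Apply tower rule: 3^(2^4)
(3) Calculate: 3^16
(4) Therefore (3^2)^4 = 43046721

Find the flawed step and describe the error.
Step 2: Apply tower rule: 3^(2^4)

Step 2 incorrectly states that (a^b)^c = a^(b^c). The correct rule is (a^b)^c = a^(b×c). The actual value is (3^2)^4 = 3^8 = 6561, not 3^16 = 43046721.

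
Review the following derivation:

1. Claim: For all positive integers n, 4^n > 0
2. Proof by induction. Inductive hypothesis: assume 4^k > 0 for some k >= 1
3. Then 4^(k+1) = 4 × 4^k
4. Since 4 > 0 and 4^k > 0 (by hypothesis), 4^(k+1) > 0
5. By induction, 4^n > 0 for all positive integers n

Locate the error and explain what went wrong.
Step 5: By induction, 4^n > 0 for all positive integers n

Step 5 concludes the proof by induction, but no base case was ever established. A valid induction proof requires: (1) a base case proving 4^1 > 0, and (2) an inductive step showing IF 4^k > 0 THEN 4^(k+1) > 0. Steps 2-4 correctly establish the inductive step, but without the base case the conclusion in step 5 does not follow.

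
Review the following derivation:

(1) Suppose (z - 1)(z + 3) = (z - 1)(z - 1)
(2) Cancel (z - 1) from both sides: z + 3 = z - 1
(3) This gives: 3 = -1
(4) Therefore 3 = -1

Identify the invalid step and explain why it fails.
Step 2: Cancel (z - 1) from both sides: z + 3 = z - 1

Step 2 cancels (z - 1) from both sides. This is only valid if (z - 1) ≠ 0, i.e., z ≠ 1. When z = 1, both sides equal zero regardless of the other factors. The correct approach requires considering z = 1 as a separate case.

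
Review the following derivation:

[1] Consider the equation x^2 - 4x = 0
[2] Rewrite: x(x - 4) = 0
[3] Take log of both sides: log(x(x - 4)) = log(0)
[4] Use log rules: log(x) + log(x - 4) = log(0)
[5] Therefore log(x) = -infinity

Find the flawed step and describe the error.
Step 3: Take log of both sides: log(x(x - 4)) = log(0)

Step 3 takes the logarithm of both sides, resulting in log(0) on the right side. The logarithm is only defined for positive numbers; log(0) is undefined (approaches negative infinity). This operation is invalid.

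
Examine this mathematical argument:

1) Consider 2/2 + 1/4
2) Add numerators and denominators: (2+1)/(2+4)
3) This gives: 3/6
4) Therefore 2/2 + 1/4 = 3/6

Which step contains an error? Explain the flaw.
Step 2: Add numerators and denominators: (2+1)/(2+4)

Step 2 incorrectly adds fractions by separately adding numerators and denominators. This is wrong. The correct method requires a common denominator: 2/2 + 1/4 = (2×4 + 1×2)/(2×4) = 10/8 = 5/4. The method used gives 3/6, which is different.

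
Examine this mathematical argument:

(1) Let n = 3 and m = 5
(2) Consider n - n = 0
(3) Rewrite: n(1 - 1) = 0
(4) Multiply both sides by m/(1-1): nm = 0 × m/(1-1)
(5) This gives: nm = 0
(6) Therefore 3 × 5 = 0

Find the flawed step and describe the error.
Step 4: Multiply both sides by m/(1-1): nm = 0 × m/(1-1)

Step 4 multiplies both sides by m/(1-1). However, 1-1 = 0, so this is multiplication by m/0, which is undefined. We cannot multiply by an undefined expression.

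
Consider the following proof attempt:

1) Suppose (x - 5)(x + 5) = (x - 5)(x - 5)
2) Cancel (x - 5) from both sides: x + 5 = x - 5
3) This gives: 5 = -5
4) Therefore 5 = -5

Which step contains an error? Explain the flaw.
Step 2: Cancel (x - 5) from both sides: x + 5 = x - 5

Step 2 cancels (x - 5) from both sides. This is only valid if (x - 5) ≠ 0, i.e., x ≠ 5. When x = 5, both sides equal zero regardless of the other factors. The correct approach requires considering x = 5 as a separate case.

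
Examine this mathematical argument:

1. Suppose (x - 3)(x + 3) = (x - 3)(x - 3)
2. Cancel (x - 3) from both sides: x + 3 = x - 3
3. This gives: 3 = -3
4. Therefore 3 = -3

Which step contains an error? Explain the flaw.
Step 2: Cancel (x - 3) from both sides: x + 3 = x - 3

Step 2 cancels (x - 3) from both sides. This is only valid if (x - 3) ≠ 0, i.e., x ≠ 3. When x = 3, both sides equal zero regardless of the other factors. The correct approach requires considering x = 3 as a separate case.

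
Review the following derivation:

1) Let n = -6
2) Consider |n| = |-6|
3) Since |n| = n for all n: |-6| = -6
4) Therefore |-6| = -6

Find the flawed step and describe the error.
Step 3: Since |n| = n for all n: |-6| = -6

Step 3 incorrectly states that |n| = n for all n. The correct definition is |n| = n when n >= 0, and |n| = -n when n < 0. Since -6 < 0, we have |-6| = -(-6) = 6, not -6.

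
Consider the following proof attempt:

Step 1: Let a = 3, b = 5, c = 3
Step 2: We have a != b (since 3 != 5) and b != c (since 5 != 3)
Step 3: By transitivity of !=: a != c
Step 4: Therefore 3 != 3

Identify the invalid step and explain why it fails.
Step 3: By transitivity of !=: a != c

Step 3 incorrectly applies transitivity to the '!=' relation. Transitivity states: if a R b and b R c, then a R c. However, '!=' is not transitive. Counterexample: 3 != 5 and 5 != 3, but 3 = 3 (both equal 3). Transitivity holds for relations like <, <=, =, but not for !=.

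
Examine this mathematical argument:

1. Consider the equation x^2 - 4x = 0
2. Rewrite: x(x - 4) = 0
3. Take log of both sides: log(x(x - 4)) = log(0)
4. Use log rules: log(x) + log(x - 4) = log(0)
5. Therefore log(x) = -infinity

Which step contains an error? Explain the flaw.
Step 3: Take log of both sides: log(x(x - 4)) = log(0)

Step 3 takes the logarithm of both sides, resulting in log(0) on the right side. The logarithm is only defined for positive numbers; log(0) is undefined (approaches negative infinity). This operation is invalid.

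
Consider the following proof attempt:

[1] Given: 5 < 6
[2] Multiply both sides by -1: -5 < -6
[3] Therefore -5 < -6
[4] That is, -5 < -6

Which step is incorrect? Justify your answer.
Step 2: Multiply both sides by -1: -5 < -6

Step 2 multiplies both sides by -1 but fails to reverse the inequality sign. When multiplying (or dividing) an inequality by a negative number, the direction must be reversed. Since 5 < 6, we should get -5 > -6, i.e., -5 > -6.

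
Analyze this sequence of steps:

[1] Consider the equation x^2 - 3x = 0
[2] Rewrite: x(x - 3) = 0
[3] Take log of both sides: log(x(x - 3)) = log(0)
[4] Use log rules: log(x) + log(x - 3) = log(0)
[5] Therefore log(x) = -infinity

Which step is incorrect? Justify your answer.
Step 3: Take log of both sides: log(x(x - 3)) = log(0)

Step 3 takes the logarithm of both sides, resulting in log(0) on the right side. The logarithm is only defined for positive numbers; log(0) is undefined (approaches negative infinity). This operation is invalid.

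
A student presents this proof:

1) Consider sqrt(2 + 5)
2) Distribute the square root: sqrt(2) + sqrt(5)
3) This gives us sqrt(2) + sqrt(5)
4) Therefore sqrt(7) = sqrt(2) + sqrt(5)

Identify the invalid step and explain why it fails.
Step 2: Distribute the square root: sqrt(2) + sqrt(5)

Step 2 incorrectly 'distributes' the square root over addition. The square root function does not distribute: sqrt(a + b) ≠ sqrt(a) + sqrt(b). In fact, sqrt(2 + 5) = sqrt(7) ≈ 2.6458, while sqrt(2) + sqrt(5) ≈ 3.6503.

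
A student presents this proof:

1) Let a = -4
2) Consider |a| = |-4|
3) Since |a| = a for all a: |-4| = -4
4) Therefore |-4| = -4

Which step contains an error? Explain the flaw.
Step 3: Since |a| = a for all a: |-4| = -4

Step 3 incorrectly states that |a| = a for all a. The correct definition is |a| = a when a >= 0, and |a| = -a when a < 0. Since -4 < 0, we have |-4| = -(-4) = 4, not -4.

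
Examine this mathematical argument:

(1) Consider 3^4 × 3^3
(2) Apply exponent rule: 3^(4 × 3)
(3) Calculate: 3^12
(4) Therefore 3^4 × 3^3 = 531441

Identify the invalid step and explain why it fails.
Step 2: Apply exponent rule: 3^(4 × 3)

Step 2 incorrectly states that a^b × a^c = a^(b×c). The correct rule is a^b × a^c = a^(b+c). The actual value is 3^4 × 3^3 = 3^7 = 2187, not 3^12 = 531441.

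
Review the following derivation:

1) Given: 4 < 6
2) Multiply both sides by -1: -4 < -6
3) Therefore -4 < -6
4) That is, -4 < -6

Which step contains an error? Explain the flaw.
Step 2: Multiply both sides by -1: -4 < -6

Step 2 multiplies both sides by -1 but fails to reverse the inequality sign. When multiplying (or dividing) an inequality by a negative number, the direction must be reversed. Since 4 < 6, we should get -4 > -6, i.e., -4 > -6.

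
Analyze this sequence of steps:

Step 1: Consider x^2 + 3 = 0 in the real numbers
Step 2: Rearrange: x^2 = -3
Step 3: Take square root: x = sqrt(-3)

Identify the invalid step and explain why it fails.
Step 3: Take square root: x = sqrt(-3)

Step 3 takes the square root of -3, which is negative. In the real number system, the square root of a negative number is undefined. The equation x^2 + 3 = 0 has no real solutions. Square roots of negative numbers only exist in the complex numbers.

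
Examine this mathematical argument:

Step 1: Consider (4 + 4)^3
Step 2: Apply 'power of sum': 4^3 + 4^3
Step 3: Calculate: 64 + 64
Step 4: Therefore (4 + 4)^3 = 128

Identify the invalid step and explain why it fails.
Step 2: Apply 'power of sum': 4^3 + 4^3

Step 2 incorrectly applies a non-existent rule '(a+b)^n = a^n + b^n'. This is false in general. The correct expansion uses the binomial theorem. The actual value is (4 + 4)^3 = 8^3 = 512, not 128.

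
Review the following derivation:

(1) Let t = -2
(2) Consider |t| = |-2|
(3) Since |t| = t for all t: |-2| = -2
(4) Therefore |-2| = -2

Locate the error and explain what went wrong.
Step 3: Since |t| = t for all t: |-2| = -2

Step 3 incorrectly states that |t| = t for all t. The correct definition is |t| = t when t >= 0, and |t| = -t when t < 0. Since -2 < 0, we have |-2| = -(-2) = 2, not -2.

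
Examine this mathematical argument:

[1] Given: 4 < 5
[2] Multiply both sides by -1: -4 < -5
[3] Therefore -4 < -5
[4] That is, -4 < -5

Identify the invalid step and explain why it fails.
Step 2: Multiply both sides by -1: -4 < -5

Step 2 multiplies both sides by -1 but fails to reverse the inequality sign. When multiplying (or dividing) an inequality by a negative number, the direction must be reversed. Since 4 < 5, we should get -4 > -5, i.e., -4 > -5.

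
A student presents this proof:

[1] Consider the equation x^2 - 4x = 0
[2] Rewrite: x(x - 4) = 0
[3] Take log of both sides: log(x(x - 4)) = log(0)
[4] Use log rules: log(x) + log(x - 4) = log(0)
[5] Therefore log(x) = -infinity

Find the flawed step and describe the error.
Step 3: Take log of both sides: log(x(x - 4)) = log(0)

Step 3 takes the logarithm of both sides, resulting in log(0) on the right side. The logarithm is only defined for positive numbers; log(0) is undefined (approaches negative infinity). This operation is invalid.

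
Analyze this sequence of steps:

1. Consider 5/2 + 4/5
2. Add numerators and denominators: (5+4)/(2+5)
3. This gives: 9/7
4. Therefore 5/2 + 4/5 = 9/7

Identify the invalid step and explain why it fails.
Step 2: Add numerators and denominators: (5+4)/(2+5)

Step 2 incorrectly adds fractions by separately adding numerators and denominators. This is wrong. The correct method requires a common denominator: 5/2 + 4/5 = (5×5 + 4×2)/(2×5) = 33/10 = 33/10. The method used gives 9/7, which is different.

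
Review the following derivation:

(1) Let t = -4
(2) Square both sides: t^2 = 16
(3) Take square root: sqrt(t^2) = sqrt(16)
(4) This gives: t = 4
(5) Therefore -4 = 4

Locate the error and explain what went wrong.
Step 4: This gives: t = 4

Step 4 incorrectly states that sqrt(t^2) = t. The correct identity is sqrt(t^2) = |t|. Since t = -4 < 0, we have sqrt(t^2) = |-4| = 4, not t = -4.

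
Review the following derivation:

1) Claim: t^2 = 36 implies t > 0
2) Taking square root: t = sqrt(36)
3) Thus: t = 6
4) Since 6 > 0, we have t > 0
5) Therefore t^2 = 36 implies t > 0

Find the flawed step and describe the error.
Step 2: Taking square root: t = sqrt(36)

Step 2 takes the square root and assumes the positive root only. The equation t^2 = 36 actually has two solutions: t = 6 and t = -6. The proof silently assumes t > 0 without justification, then uses this assumption to conclude t > 0, which is circular. The counterexample t = -6 shows the claim is false.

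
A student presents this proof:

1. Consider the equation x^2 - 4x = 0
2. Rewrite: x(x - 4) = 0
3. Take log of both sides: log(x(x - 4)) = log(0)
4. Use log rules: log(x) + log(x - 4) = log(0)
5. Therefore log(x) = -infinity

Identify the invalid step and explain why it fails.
Step 3: Take log of both sides: log(x(x - 4)) = log(0)

Step 3 takes the logarithm of both sides, resulting in log(0) on the right side. The logarithm is only defined for positive numbers; log(0) is undefined (approaches negative infinity). This operation is invalid.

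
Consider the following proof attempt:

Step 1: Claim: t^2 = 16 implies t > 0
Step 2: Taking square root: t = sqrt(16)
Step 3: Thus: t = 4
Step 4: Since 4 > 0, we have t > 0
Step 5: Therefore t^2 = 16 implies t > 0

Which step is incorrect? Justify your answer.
Step 2: Taking square root: t = sqrt(16)

Step 2 takes the square root and assumes the positive root only. The equation t^2 = 16 actually has two solutions: t = 4 and t = -4. The proof silently assumes t > 0 without justification, then uses this assumption to conclude t > 0, which is circular. The counterexample t = -4 shows the claim is false.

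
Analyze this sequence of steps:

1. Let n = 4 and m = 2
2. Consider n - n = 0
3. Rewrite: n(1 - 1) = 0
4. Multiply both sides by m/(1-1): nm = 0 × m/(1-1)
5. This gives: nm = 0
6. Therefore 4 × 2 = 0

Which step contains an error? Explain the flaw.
Step 4: Multiply both sides by m/(1-1): nm = 0 × m/(1-1)

Step 4 multiplies both sides by m/(1-1). However, 1-1 = 0, so this is multiplication by m/0, which is undefined. We cannot multiply by an undefined expression.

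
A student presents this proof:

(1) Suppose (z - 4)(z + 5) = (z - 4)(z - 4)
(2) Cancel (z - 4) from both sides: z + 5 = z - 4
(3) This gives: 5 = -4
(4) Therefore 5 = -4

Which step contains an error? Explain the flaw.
Step 2: Cancel (z - 4) from both sides: z + 5 = z - 4

Step 2 cancels (z - 4) from both sides. This is only valid if (z - 4) ≠ 0, i.e., z ≠ 4. When z = 4, both sides equal zero regardless of the other factors. The correct approach requires considering z = 4 as a separate case.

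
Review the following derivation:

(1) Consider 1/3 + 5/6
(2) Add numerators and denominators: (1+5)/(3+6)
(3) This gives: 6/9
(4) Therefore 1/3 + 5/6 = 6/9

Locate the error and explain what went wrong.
Step 2: Add numerators and denominators: (1+5)/(3+6)

Step 2 incorrectly adds fractions by separately adding numerators and denominators. This is wrong. The correct method requires a common denominator: 1/3 + 5/6 = (1×6 + 5×3)/(3×6) = 21/18 = 7/6. The method used gives 6/9, which is different.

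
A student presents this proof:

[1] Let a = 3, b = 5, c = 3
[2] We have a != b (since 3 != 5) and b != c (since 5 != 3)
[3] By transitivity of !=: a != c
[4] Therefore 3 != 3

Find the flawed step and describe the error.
Step 3: By transitivity of !=: a != c

Step 3 incorrectly applies transitivity to the '!=' relation. Transitivity states: if a R b and b R c, then a R c. However, '!=' is not transitive. Counterexample: 3 != 5 and 5 != 3, but 3 = 3 (both equal 3). Transitivity holds for relations like <, <=, =, but not for !=.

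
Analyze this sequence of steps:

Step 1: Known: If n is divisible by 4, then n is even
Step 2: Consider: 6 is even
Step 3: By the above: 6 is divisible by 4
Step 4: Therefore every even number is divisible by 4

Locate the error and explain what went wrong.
Step 3: By the above: 6 is divisible by 4

Step 3 commits the fallacy of affirming the consequent. The known fact 'divisible by 4 → even' does NOT imply 'even → divisible by 4'. That would be the converse, which is false. For example, 6 is even but 6 ÷ 4 = 1.50, which is not an integer.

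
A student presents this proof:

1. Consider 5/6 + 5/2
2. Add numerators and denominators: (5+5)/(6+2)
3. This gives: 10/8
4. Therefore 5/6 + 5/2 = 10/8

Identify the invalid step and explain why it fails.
Step 2: Add numerators and denominators: (5+5)/(6+2)

Step 2 incorrectly adds fractions by separately adding numerators and denominators. This is wrong. The correct method requires a common denominator: 5/6 + 5/2 = (5×2 + 5×6)/(6×2) = 40/12 = 10/3. The method used gives 10/8, which is different.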